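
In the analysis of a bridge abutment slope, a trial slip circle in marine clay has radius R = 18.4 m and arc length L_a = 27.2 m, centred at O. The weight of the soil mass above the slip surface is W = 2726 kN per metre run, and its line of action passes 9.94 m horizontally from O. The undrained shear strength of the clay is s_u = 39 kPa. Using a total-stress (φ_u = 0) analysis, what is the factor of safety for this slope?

FS = 0.72

Taking moments about the centre O, the resisting moment is provided by the undrained shear strength acting along the arc:
M_R = s_u·L_a·R = 39·27.20·18.4 = 19518.7 kN·m/m
M_D = W·d = 2726·9.94 = 27096.4 kN·m/m
FS = M_R / M_D = 19518.7 / 27096.4 = 0.720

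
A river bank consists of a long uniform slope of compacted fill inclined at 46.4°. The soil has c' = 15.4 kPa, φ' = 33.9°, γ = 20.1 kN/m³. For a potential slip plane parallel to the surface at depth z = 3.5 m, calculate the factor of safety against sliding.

FS = 1.08

For an infinite slope with a slip plane parallel to the surface (no pore pressure): FS = [c' + γz cos²β tanφ'] / [γz sinβ cosβ].
γz = 20.1·3.5 = 70.35 kN/m²
Numerator = 15.4 + 70.35·cos²46.4°·tan33.9° = 15.4 + 70.35·0.4756·0.6720 = 37.882 kPa
Denominator = 70.35·sin46.4°·cos46.4° = 70.35·0.7242·0.6896 = 35.133 kPa
FS = 37.882 / 35.133 = 1.078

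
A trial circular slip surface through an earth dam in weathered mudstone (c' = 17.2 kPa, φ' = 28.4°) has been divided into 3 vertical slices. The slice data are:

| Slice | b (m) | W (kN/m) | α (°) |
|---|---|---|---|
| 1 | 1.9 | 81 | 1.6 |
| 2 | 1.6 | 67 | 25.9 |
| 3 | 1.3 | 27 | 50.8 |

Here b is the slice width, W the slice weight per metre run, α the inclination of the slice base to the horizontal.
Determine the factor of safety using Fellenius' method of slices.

FS = 3.51

Ordinary method of slices: FS = Σ[c'·Δl_i + (W_i cosα_i)·tanφ'] / Σ W_i sinα_i, with Δl_i = b_i / cosα_i.
Slice 1: Δl = 1.9/cos1.6° = 1.901 m; N'_1 = 81·cos1.6° = 81.0; c'Δl = 32.69; W sinα = 2.3
Slice 2: Δl = 1.6/cos25.9° = 1.779 m; N'_2 = 67·cos25.9° = 60.3; c'Δl = 30.59; W sinα = 29.3
Slice 3: Δl = 1.3/cos50.8° = 2.057 m; N'_3 = 27·cos50.8° = 17.1; c'Δl = 35.38; W sinα = 20.9
Σc'Δl = 98.7 kN/m; ΣN' = 158.3 kN/m; ΣW sinα = 52.5 kN/m
Resisting = 98.7 + 158.3·tan28.4° = 98.7 + 85.6 = 184.3 kN/m
FS = 184.3 / 52.5 = 3.513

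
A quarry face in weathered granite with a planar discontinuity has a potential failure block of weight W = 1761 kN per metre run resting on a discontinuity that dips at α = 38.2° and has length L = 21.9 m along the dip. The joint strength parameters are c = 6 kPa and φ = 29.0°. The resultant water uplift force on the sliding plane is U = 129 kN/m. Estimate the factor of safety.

FS = 0.76

Resolving the block weight along and normal to the plane and applying the Mohr–Coulomb strength on the joint:
N' = W cosα − U = 1761·cos38.2° − 129 = 1254.9 kN/m
Driving force T = W sinα = 1761·sin38.2° = 1089.0 kN/m
Resisting force R = c·L + N'·tanφ = 6·21.9 + 1254.9·tan29.0° = 131.4 + 695.6 = 827.0 kN/m
FS = R / T = 827.0 / 1089.0 = 0.759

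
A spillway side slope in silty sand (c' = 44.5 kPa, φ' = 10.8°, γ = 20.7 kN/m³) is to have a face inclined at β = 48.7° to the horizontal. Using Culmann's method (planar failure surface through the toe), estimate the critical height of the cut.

Culmann's analysis gives the critical failure plane at α_cr = (β + φ')/2 = (48.7 + 10.8)/2 = 29.8°, and the critical height
H_c = (4c'/γ) · sinβ cosφ' / [1 − cos(β − φ')]
    = (4·44.5/20.7) · sin48.7°·cos10.8° / [1 − cos(37.9°)]
    = 8.599 · 0.7513·0.9823 / [1 − 0.7891]
    = 8.599 · 0.7380 / 0.2109
    = 30.09 m

H_c = 30.09 m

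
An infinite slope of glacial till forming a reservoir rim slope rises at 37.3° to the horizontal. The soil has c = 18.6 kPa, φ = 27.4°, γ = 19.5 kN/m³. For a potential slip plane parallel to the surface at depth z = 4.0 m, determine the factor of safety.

For an infinite slope with a slip plane parallel to the surface (no pore pressure): FS = [c + γz cos²β tanφ] / [γz sinβ cosβ].
γz = 19.5·4.0 = 78.00 kN/m²
Numerator = 18.6 + 78.00·cos²37.3°·tan27.4° = 18.6 + 78.00·0.6328·0.5184 = 44.184 kPa
Denominator = 78.00·sin37.3°·cos37.3° = 78.00·0.6060·0.7955 = 37.600 kPa
FS = 44.184 / 37.600 = 1.175

FS = 1.18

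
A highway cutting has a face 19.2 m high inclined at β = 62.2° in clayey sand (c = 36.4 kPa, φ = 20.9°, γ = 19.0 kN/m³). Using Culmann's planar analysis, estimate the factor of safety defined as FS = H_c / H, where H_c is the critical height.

FS = 1.33

H_c = (4c/γ) · sinβ cosφ / [1 − cos(β − φ)]
    = (4·36.4/19.0) · sin62.2°·cos20.9° / [1 − cos41.3°]
    = 7.663 · 0.8264 / 0.2487 = 25.46 m
FS = H_c / H = 25.46 / 19.2 = 1.326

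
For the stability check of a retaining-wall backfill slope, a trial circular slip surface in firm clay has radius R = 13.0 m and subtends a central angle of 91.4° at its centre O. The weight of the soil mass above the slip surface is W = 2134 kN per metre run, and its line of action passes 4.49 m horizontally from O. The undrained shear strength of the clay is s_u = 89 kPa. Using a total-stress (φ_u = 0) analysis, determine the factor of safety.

Taking moments about the centre O, the resisting moment is provided by the undrained shear strength acting along the arc:
Arc length L_a = R·θ = 13.0·(91.4°·π/180) = 13.0·1.5952 = 20.74 m
M_R = s_u·L_a·R = 89·20.74·13.0 = 23993.9 kN·m/m
M_D = W·d = 2134·4.49 = 9581.7 kN·m/m
FS = M_R / M_D = 23993.9 / 9581.7 = 2.504

FS = 2.50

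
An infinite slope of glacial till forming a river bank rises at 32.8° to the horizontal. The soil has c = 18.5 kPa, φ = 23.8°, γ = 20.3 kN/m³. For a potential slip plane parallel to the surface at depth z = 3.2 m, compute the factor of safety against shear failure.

FS = 1.31

For an infinite slope with a slip plane parallel to the surface (no pore pressure): FS = [c + γz cos²β tanφ] / [γz sinβ cosβ].
γz = 20.3·3.2 = 64.96 kN/m²
Numerator = 18.5 + 64.96·cos²32.8°·tan23.8° = 18.5 + 64.96·0.7066·0.4411 = 38.743 kPa
Denominator = 64.96·sin32.8°·cos32.8° = 64.96·0.5417·0.8406 = 29.579 kPa
FS = 38.743 / 29.579 = 1.310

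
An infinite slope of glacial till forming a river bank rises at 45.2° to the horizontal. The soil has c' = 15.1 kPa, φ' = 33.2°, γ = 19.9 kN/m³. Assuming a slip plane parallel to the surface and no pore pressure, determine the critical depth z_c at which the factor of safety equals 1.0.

Setting FS = 1.00 in FS = [c' + γz cos²β tanφ'] / [γz sinβ cosβ] and solving for z:
z = c' / [γ cosβ (FS·sinβ − cosβ·tanφ')]
  = 15.1 / [19.9·cos45.2°·(1.00·sin45.2° − cos45.2°·tan33.2°)]
  = 15.1 / [19.9·0.7046·(1.00·0.7096 − 0.7046·0.6544)]
  = 15.1 / 3.4841 = 4.334 m

z_c = 4.33 m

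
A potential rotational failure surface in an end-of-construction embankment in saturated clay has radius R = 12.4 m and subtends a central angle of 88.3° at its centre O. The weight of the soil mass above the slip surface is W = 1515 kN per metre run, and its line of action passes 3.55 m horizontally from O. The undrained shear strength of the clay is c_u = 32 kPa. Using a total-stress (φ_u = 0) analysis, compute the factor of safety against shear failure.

Taking moments about the centre O, the resisting moment is provided by the undrained shear strength acting along the arc:
Arc length L_a = R·θ = 12.4·(88.3°·π/180) = 12.4·1.5411 = 19.11 m
M_R = c_u·L_a·R = 32·19.11·12.4 = 7582.8 kN·m/m
M_D = W·d = 1515·3.55 = 5378.2 kN·m/m
FS = M_R / M_D = 7582.8 / 5378.2 = 1.410

FS = 1.41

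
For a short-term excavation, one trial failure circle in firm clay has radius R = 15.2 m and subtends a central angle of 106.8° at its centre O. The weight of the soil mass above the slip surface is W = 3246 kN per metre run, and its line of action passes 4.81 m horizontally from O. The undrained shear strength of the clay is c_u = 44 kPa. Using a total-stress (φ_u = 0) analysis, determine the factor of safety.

FS = 1.21

Taking moments about the centre O, the resisting moment is provided by the undrained shear strength acting along the arc:
Arc length L_a = R·θ = 15.2·(106.8°·π/180) = 15.2·1.8640 = 28.33 m
M_R = c_u·L_a·R = 44·28.33·15.2 = 18949.1 kN·m/m
M_D = W·d = 3246·4.81 = 15613.3 kN·m/m
FS = M_R / M_D = 18949.1 / 15613.3 = 1.214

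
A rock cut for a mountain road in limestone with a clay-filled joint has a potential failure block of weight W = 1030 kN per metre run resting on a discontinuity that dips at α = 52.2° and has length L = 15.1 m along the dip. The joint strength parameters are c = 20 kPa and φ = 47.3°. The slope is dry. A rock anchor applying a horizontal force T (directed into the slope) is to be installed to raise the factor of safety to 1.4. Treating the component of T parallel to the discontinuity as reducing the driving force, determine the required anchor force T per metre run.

T = 89 kN/m

Resolving forces along and normal to the sliding plane, with the horizontal anchor force T adding T·sinα to the effective normal force and T·cosα acting up the plane against the driving force:
FS = [cL + (W cosα + T sinα) tanφ] / [W sinα − T cosα]
Without the anchor: N' = 631.3 kN/m, driving T_d = 813.9 kN/m, resisting R = 20·15.1 + 631.3·tan47.3° = 986.1 kN/m, FS = 1.21.
Setting FS = 1.4 and solving for T:
1.4·(813.9 − T cos52.2°) = 986.1 + T sin52.2°·tan47.3°
T·(sin52.2°·tan47.3° + 1.4·cos52.2°) = 1.4·813.9 − 986.1
T·(0.7902·1.0837 + 1.4·0.6129) = 1139.4 − 986.1 = 153.3
T·1.7144 = 153.3
T = 89.4 kN/m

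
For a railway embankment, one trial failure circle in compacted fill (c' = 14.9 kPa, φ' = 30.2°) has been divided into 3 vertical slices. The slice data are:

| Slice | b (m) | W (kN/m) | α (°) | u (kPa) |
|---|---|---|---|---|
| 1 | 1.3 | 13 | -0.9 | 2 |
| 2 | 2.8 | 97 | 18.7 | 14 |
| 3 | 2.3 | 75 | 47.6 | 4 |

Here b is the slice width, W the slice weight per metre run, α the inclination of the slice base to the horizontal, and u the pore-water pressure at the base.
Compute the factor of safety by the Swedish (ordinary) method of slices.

Ordinary method of slices: FS = Σ[c'·Δl_i + (W_i cosα_i − u_i·Δl_i)·tanφ'] / Σ W_i sinα_i, with Δl_i = b_i / cosα_i.
Slice 1: Δl = 1.3/cos(-0.9°) = 1.300 m; N'_1 = 13·cos(-0.9°) − 2·1.300 = 10.4; c'Δl = 19.37; W sinα = -0.2
Slice 2: Δl = 2.8/cos18.7° = 2.956 m; N'_2 = 97·cos18.7° − 14·2.956 = 50.5; c'Δl = 44.05; W sinα = 31.1
Slice 3: Δl = 2.3/cos47.6° = 3.411 m; N'_3 = 75·cos47.6° − 4·3.411 = 36.9; c'Δl = 50.82; W sinα = 55.4
Σc'Δl = 114.2 kN/m; ΣN' = 97.8 kN/m; ΣW sinα = 86.3 kN/m
Resisting = 114.2 + 97.8·tan30.2° = 114.2 + 56.9 = 171.2 kN/m
FS = 171.2 / 86.3 = 1.984

FS = 1.98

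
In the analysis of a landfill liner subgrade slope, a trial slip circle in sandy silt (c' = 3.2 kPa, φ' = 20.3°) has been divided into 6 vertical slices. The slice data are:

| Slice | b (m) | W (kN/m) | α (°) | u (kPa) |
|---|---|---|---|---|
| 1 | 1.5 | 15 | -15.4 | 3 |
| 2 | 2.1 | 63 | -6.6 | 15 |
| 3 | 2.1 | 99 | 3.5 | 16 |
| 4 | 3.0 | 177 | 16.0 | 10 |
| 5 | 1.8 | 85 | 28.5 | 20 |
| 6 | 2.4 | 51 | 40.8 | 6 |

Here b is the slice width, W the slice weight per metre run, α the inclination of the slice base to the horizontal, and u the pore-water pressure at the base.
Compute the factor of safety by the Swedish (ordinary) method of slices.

Ordinary method of slices: FS = Σ[c'·Δl_i + (W_i cosα_i − u_i·Δl_i)·tanφ'] / Σ W_i sinα_i, with Δl_i = b_i / cosα_i.
Slice 1: Δl = 1.5/cos(-15.4°) = 1.556 m; N'_1 = 15·cos(-15.4°) − 3·1.556 = 9.8; c'Δl = 4.98; W sinα = -4.0
Slice 2: Δl = 2.1/cos(-6.6°) = 2.114 m; N'_2 = 63·cos(-6.6°) − 15·2.114 = 30.9; c'Δl = 6.76; W sinα = -7.2
Slice 3: Δl = 2.1/cos3.5° = 2.104 m; N'_3 = 99·cos3.5° − 16·2.104 = 65.2; c'Δl = 6.73; W sinα = 6.0
Slice 4: Δl = 3.0/cos16.0° = 3.121 m; N'_4 = 177·cos16.0° − 10·3.121 = 138.9; c'Δl = 9.99; W sinα = 48.8
Slice 5: Δl = 1.8/cos28.5° = 2.048 m; N'_5 = 85·cos28.5° − 20·2.048 = 33.7; c'Δl = 6.55; W sinα = 40.6
Slice 6: Δl = 2.4/cos40.8° = 3.170 m; N'_6 = 51·cos40.8° − 6·3.170 = 19.6; c'Δl = 10.15; W sinα = 33.3
Σc'Δl = 45.2 kN/m; ΣN' = 298.1 kN/m; ΣW sinα = 117.5 kN/m
Resisting = 45.2 + 298.1·tan20.3° = 45.2 + 110.3 = 155.4 kN/m
FS = 155.4 / 117.5 = 1.323

FS = 1.32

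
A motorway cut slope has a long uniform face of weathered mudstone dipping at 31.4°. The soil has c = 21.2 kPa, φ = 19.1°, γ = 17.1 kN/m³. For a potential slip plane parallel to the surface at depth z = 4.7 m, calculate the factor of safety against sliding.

For an infinite slope with a slip plane parallel to the surface (no pore pressure): FS = [c + γz cos²β tanφ] / [γz sinβ cosβ].
γz = 17.1·4.7 = 80.37 kN/m²
Numerator = 21.2 + 80.37·cos²31.4°·tan19.1° = 21.2 + 80.37·0.7285·0.3463 = 41.476 kPa
Denominator = 80.37·sin31.4°·cos31.4° = 80.37·0.5210·0.8536 = 35.741 kPa
FS = 41.476 / 35.741 = 1.160

FS = 1.16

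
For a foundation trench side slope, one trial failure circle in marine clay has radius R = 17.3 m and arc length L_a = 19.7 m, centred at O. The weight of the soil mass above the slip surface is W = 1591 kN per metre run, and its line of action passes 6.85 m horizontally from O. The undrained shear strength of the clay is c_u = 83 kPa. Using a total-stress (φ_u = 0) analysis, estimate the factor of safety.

FS = 2.60

Taking moments about the centre O, the resisting moment is provided by the undrained shear strength acting along the arc:
M_R = c_u·L_a·R = 83·19.70·17.3 = 28287.2 kN·m/m
M_D = W·d = 1591·6.85 = 10898.3 kN·m/m
FS = M_R / M_D = 28287.2 / 10898.3 = 2.596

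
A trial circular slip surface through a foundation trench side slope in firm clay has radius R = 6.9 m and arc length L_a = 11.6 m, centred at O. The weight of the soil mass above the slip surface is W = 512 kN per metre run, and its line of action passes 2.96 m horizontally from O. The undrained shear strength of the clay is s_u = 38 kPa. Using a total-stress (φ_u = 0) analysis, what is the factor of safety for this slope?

Taking moments about the centre O, the resisting moment is provided by the undrained shear strength acting along the arc:
M_R = s_u·L_a·R = 38·11.60·6.9 = 3041.5 kN·m/m
M_D = W·d = 512·2.96 = 1515.5 kN·m/m
FS = M_R / M_D = 3041.5 / 1515.5 = 2.007

FS = 2.01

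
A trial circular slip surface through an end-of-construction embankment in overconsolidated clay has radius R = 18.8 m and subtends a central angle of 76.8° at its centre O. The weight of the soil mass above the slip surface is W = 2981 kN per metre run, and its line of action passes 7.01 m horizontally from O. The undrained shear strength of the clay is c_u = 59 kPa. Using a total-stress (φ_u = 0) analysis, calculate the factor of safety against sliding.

Taking moments about the centre O, the resisting moment is provided by the undrained shear strength acting along the arc:
Arc length L_a = R·θ = 18.8·(76.8°·π/180) = 18.8·1.3404 = 25.20 m
M_R = c_u·L_a·R = 59·25.20·18.8 = 27951.6 kN·m/m
M_D = W·d = 2981·7.01 = 20896.8 kN·m/m
FS = M_R / M_D = 27951.6 / 20896.8 = 1.338

FS = 1.34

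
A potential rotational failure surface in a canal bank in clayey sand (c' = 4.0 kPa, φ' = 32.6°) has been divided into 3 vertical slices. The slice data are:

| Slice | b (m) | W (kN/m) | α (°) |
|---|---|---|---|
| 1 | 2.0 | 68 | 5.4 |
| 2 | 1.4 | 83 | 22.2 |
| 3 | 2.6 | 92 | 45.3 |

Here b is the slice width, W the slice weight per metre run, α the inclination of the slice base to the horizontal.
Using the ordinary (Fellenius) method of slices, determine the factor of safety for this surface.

FS = 1.58

Ordinary method of slices: FS = Σ[c'·Δl_i + (W_i cosα_i)·tanφ'] / Σ W_i sinα_i, with Δl_i = b_i / cosα_i.
Slice 1: Δl = 2.0/cos5.4° = 2.009 m; N'_1 = 68·cos5.4° = 67.7; c'Δl = 8.04; W sinα = 6.4
Slice 2: Δl = 1.4/cos22.2° = 1.512 m; N'_2 = 83·cos22.2° = 76.8; c'Δl = 6.05; W sinα = 31.4
Slice 3: Δl = 2.6/cos45.3° = 3.696 m; N'_3 = 92·cos45.3° = 64.7; c'Δl = 14.79; W sinα = 65.4
Σc'Δl = 28.9 kN/m; ΣN' = 209.3 kN/m; ΣW sinα = 103.2 kN/m
Resisting = 28.9 + 209.3·tan32.6° = 28.9 + 133.8 = 162.7 kN/m
FS = 162.7 / 103.2 = 1.577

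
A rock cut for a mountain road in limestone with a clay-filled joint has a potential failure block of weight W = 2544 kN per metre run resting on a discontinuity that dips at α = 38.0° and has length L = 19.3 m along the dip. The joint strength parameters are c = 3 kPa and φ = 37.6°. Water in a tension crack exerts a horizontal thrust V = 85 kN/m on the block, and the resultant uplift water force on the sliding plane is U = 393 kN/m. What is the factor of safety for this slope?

FS = 0.77

Resolving the block weight along and normal to the plane and applying the Mohr–Coulomb strength on the joint:
N' = W cosα − U − V sinα = 2544·cos38.0° − 393 − 85·sin38.0° = 1559.4 kN/m
Driving force T = W sinα + V cosα = 2544·sin38.0° + 85·cos38.0° = 1633.2 kN/m
Resisting force R = c·L + N'·tanφ = 3·19.3 + 1559.4·tan37.6° = 57.9 + 1200.9 = 1258.8 kN/m
FS = R / T = 1258.8 / 1633.2 = 0.771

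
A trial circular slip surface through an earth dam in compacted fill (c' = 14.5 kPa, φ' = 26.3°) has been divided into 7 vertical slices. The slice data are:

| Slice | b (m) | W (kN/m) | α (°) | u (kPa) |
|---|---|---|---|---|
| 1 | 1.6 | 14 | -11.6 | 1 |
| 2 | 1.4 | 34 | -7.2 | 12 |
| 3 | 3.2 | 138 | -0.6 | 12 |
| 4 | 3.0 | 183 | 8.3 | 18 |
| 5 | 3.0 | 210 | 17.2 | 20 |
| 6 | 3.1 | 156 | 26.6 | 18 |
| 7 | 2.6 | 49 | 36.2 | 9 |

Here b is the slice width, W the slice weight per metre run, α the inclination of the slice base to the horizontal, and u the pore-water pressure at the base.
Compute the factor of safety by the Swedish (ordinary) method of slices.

Ordinary method of slices: FS = Σ[c'·Δl_i + (W_i cosα_i − u_i·Δl_i)·tanφ'] / Σ W_i sinα_i, with Δl_i = b_i / cosα_i.
Slice 1: Δl = 1.6/cos(-11.6°) = 1.633 m; N'_1 = 14·cos(-11.6°) − 1·1.633 = 12.1; c'Δl = 23.68; W sinα = -2.8
Slice 2: Δl = 1.4/cos(-7.2°) = 1.411 m; N'_2 = 34·cos(-7.2°) − 12·1.411 = 16.8; c'Δl = 20.46; W sinα = -4.3
Slice 3: Δl = 3.2/cos(-0.6°) = 3.200 m; N'_3 = 138·cos(-0.6°) − 12·3.200 = 99.6; c'Δl = 46.40; W sinα = -1.4
Slice 4: Δl = 3.0/cos8.3° = 3.032 m; N'_4 = 183·cos8.3° − 18·3.032 = 126.5; c'Δl = 43.96; W sinα = 26.4
Slice 5: Δl = 3.0/cos17.2° = 3.140 m; N'_5 = 210·cos17.2° − 20·3.140 = 137.8; c'Δl = 45.54; W sinα = 62.1
Slice 6: Δl = 3.1/cos26.6° = 3.467 m; N'_6 = 156·cos26.6° − 18·3.467 = 77.1; c'Δl = 50.27; W sinα = 69.9
Slice 7: Δl = 2.6/cos36.2° = 3.222 m; N'_7 = 49·cos36.2° − 9·3.222 = 10.5; c'Δl = 46.72; W sinα = 28.9
Σc'Δl = 277.0 kN/m; ΣN' = 480.4 kN/m; ΣW sinα = 178.8 kN/m
Resisting = 277.0 + 480.4·tan26.3° = 277.0 + 237.4 = 514.5 kN/m
FS = 514.5 / 178.8 = 2.878

FS = 2.88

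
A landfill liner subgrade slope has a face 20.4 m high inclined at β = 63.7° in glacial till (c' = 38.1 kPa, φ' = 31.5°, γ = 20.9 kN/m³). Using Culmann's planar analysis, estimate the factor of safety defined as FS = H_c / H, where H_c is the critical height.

H_c = (4c'/γ) · sinβ cosφ' / [1 − cos(β − φ')]
    = (4·38.1/20.9) · sin63.7°·cos31.5° / [1 − cos32.2°]
    = 7.292 · 0.7644 / 0.1538 = 36.24 m
FS = H_c / H = 36.24 / 20.4 = 1.776

FS = 1.78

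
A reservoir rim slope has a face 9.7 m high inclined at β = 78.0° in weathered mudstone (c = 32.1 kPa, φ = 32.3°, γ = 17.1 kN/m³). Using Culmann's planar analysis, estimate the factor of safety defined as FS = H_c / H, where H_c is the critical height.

H_c = (4c/γ) · sinβ cosφ / [1 − cos(β − φ)]
    = (4·32.1/17.1) · sin78.0°·cos32.3° / [1 − cos45.7°]
    = 7.509 · 0.8268 / 0.3016 = 20.59 m
FS = H_c / H = 20.59 / 9.7 = 2.122

FS = 2.12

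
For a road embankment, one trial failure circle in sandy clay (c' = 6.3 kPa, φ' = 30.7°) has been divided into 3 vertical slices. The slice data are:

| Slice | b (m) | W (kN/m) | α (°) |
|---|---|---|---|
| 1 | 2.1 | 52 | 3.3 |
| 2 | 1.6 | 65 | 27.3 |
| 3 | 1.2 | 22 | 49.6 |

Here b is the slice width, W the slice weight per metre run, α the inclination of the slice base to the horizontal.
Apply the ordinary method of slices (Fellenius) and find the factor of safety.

FS = 2.22

Ordinary method of slices: FS = Σ[c'·Δl_i + (W_i cosα_i)·tanφ'] / Σ W_i sinα_i, with Δl_i = b_i / cosα_i.
Slice 1: Δl = 2.1/cos3.3° = 2.103 m; N'_1 = 52·cos3.3° = 51.9; c'Δl = 13.25; W sinα = 3.0
Slice 2: Δl = 1.6/cos27.3° = 1.801 m; N'_2 = 65·cos27.3° = 57.8; c'Δl = 11.34; W sinα = 29.8
Slice 3: Δl = 1.2/cos49.6° = 1.852 m; N'_3 = 22·cos49.6° = 14.3; c'Δl = 11.66; W sinα = 16.8
Σc'Δl = 36.3 kN/m; ΣN' = 123.9 kN/m; ΣW sinα = 49.6 kN/m
Resisting = 36.3 + 123.9·tan30.7° = 36.3 + 73.6 = 109.8 kN/m
FS = 109.8 / 49.6 = 2.216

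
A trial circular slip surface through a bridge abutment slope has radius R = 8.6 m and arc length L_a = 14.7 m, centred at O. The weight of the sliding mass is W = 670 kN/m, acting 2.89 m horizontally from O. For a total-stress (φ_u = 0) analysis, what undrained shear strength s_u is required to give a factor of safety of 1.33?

FS = s_u·L_a·R / (W·d), so s_u = FS·W·d / (L_a·R).
s_u = 1.33·670·2.89 / (14.70·8.6) = 2575.3 / 126.42 = 20.37 kPa

s_u = 20.4 kPa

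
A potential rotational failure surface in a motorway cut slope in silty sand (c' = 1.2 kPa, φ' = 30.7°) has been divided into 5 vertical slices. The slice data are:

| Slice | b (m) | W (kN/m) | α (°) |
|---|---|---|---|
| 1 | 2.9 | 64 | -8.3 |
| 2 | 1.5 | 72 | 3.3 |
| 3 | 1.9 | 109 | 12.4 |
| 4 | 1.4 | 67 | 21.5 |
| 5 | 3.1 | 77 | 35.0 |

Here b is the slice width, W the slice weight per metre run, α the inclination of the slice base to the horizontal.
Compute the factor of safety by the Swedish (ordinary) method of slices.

FS = 2.67

Ordinary method of slices: FS = Σ[c'·Δl_i + (W_i cosα_i)·tanφ'] / Σ W_i sinα_i, with Δl_i = b_i / cosα_i.
Slice 1: Δl = 2.9/cos(-8.3°) = 2.931 m; N'_1 = 64·cos(-8.3°) = 63.3; c'Δl = 3.52; W sinα = -9.2
Slice 2: Δl = 1.5/cos3.3° = 1.502 m; N'_2 = 72·cos3.3° = 71.9; c'Δl = 1.80; W sinα = 4.1
Slice 3: Δl = 1.9/cos12.4° = 1.945 m; N'_3 = 109·cos12.4° = 106.5; c'Δl = 2.33; W sinα = 23.4
Slice 4: Δl = 1.4/cos21.5° = 1.505 m; N'_4 = 67·cos21.5° = 62.3; c'Δl = 1.81; W sinα = 24.6
Slice 5: Δl = 3.1/cos35.0° = 3.784 m; N'_5 = 77·cos35.0° = 63.1; c'Δl = 4.54; W sinα = 44.2
Σc'Δl = 14.0 kN/m; ΣN' = 367.1 kN/m; ΣW sinα = 87.0 kN/m
Resisting = 14.0 + 367.1·tan30.7° = 14.0 + 218.0 = 232.0 kN/m
FS = 232.0 / 87.0 = 2.665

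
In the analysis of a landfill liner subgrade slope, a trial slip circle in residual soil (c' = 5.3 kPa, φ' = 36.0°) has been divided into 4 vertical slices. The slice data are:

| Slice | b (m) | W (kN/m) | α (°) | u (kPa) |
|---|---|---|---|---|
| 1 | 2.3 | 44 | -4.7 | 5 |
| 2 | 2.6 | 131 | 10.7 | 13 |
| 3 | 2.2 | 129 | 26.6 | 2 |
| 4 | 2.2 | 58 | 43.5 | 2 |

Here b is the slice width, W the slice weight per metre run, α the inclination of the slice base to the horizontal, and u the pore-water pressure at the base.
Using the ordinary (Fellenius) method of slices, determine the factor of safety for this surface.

Ordinary method of slices: FS = Σ[c'·Δl_i + (W_i cosα_i − u_i·Δl_i)·tanφ'] / Σ W_i sinα_i, with Δl_i = b_i / cosα_i.
Slice 1: Δl = 2.3/cos(-4.7°) = 2.308 m; N'_1 = 44·cos(-4.7°) − 5·2.308 = 32.3; c'Δl = 12.23; W sinα = -3.6
Slice 2: Δl = 2.6/cos10.7° = 2.646 m; N'_2 = 131·cos10.7° − 13·2.646 = 94.3; c'Δl = 14.02; W sinα = 24.3
Slice 3: Δl = 2.2/cos26.6° = 2.460 m; N'_3 = 129·cos26.6° − 2·2.460 = 110.4; c'Δl = 13.04; W sinα = 57.8
Slice 4: Δl = 2.2/cos43.5° = 3.033 m; N'_4 = 58·cos43.5° − 2·3.033 = 36.0; c'Δl = 16.07; W sinα = 39.9
Σc'Δl = 55.4 kN/m; ΣN' = 273.1 kN/m; ΣW sinα = 118.4 kN/m
Resisting = 55.4 + 273.1·tan36.0° = 55.4 + 198.4 = 253.8 kN/m
FS = 253.8 / 118.4 = 2.143

FS = 2.14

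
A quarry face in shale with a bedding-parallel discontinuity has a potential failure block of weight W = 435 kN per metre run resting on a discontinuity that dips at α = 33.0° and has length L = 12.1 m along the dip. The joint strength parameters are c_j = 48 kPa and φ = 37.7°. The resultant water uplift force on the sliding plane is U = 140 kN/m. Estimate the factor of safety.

Resolving the block weight along and normal to the plane and applying the Mohr–Coulomb strength on the joint:
N' = W cosα − U = 435·cos33.0° − 140 = 224.8 kN/m
Driving force T = W sinα = 435·sin33.0° = 236.9 kN/m
Resisting force R = c_j·L + N'·tanφ = 48·12.1 + 224.8·tan37.7° = 580.8 + 173.8 = 754.6 kN/m
FS = R / T = 754.6 / 236.9 = 3.185

FS = 3.18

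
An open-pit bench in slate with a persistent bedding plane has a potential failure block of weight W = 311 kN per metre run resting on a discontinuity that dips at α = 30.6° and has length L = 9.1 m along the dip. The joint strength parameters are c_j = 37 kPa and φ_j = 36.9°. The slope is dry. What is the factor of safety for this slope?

Resolving the block weight along and normal to the plane and applying the Mohr–Coulomb strength on the joint:
N' = W cosα = 311·cos30.6° = 267.7 kN/m
Driving force T = W sinα = 311·sin30.6° = 158.3 kN/m
Resisting force R = c_j·L + N'·tanφ_j = 37·9.1 + 267.7·tan36.9° = 336.7 + 201.0 = 537.7 kN/m
FS = R / T = 537.7 / 158.3 = 3.396

FS = 3.40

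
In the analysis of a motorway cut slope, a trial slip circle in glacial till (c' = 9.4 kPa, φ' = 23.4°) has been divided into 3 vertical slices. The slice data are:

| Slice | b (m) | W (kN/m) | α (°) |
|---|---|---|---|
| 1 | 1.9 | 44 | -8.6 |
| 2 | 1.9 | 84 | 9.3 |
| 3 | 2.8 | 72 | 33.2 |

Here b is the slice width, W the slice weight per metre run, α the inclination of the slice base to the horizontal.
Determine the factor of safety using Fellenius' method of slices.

FS = 3.20

Ordinary method of slices: FS = Σ[c'·Δl_i + (W_i cosα_i)·tanφ'] / Σ W_i sinα_i, with Δl_i = b_i / cosα_i.
Slice 1: Δl = 1.9/cos(-8.6°) = 1.922 m; N'_1 = 44·cos(-8.6°) = 43.5; c'Δl = 18.06; W sinα = -6.6
Slice 2: Δl = 1.9/cos9.3° = 1.925 m; N'_2 = 84·cos9.3° = 82.9; c'Δl = 18.10; W sinα = 13.6
Slice 3: Δl = 2.8/cos33.2° = 3.346 m; N'_3 = 72·cos33.2° = 60.2; c'Δl = 31.45; W sinα = 39.4
Σc'Δl = 67.6 kN/m; ΣN' = 186.6 kN/m; ΣW sinα = 46.4 kN/m
Resisting = 67.6 + 186.6·tan23.4° = 67.6 + 80.8 = 148.4 kN/m
FS = 148.4 / 46.4 = 3.197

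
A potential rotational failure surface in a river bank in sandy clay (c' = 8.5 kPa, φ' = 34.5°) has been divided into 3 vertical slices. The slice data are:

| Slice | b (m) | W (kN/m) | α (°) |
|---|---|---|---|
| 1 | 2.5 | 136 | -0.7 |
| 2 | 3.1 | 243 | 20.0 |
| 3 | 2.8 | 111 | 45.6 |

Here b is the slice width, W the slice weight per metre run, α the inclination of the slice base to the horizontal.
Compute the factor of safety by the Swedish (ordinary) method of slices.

Ordinary method of slices: FS = Σ[c'·Δl_i + (W_i cosα_i)·tanφ'] / Σ W_i sinα_i, with Δl_i = b_i / cosα_i.
Slice 1: Δl = 2.5/cos(-0.7°) = 2.500 m; N'_1 = 136·cos(-0.7°) = 136.0; c'Δl = 21.25; W sinα = -1.7
Slice 2: Δl = 3.1/cos20.0° = 3.299 m; N'_2 = 243·cos20.0° = 228.3; c'Δl = 28.04; W sinα = 83.1
Slice 3: Δl = 2.8/cos45.6° = 4.002 m; N'_3 = 111·cos45.6° = 77.7; c'Δl = 34.02; W sinα = 79.3
Σc'Δl = 83.3 kN/m; ΣN' = 442.0 kN/m; ΣW sinα = 160.8 kN/m
Resisting = 83.3 + 442.0·tan34.5° = 83.3 + 303.8 = 387.1 kN/m
FS = 387.1 / 160.8 = 2.408

FS = 2.41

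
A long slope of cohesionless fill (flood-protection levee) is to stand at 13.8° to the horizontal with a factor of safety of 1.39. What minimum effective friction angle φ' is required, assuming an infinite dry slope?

φ' = 18.9°

FS = tanφ'/tanβ ⇒ tanφ' = FS · tanβ = 1.39 · tan13.8° = 0.3414
φ' = arctan(0.3414) = 18.85°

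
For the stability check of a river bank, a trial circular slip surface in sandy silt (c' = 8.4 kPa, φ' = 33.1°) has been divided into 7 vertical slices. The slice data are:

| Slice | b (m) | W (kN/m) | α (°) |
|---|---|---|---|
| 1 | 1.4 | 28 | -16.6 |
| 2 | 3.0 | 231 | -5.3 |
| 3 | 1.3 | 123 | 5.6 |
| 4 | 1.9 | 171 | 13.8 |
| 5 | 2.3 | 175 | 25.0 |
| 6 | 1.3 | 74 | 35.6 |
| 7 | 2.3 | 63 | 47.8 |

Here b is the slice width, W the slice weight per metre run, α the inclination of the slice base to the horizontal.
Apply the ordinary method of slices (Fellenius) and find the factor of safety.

Ordinary method of slices: FS = Σ[c'·Δl_i + (W_i cosα_i)·tanφ'] / Σ W_i sinα_i, with Δl_i = b_i / cosα_i.
Slice 1: Δl = 1.4/cos(-16.6°) = 1.461 m; N'_1 = 28·cos(-16.6°) = 26.8; c'Δl = 12.27; W sinα = -8.0
Slice 2: Δl = 3.0/cos(-5.3°) = 3.013 m; N'_2 = 231·cos(-5.3°) = 230.0; c'Δl = 25.31; W sinα = -21.3
Slice 3: Δl = 1.3/cos5.6° = 1.306 m; N'_3 = 123·cos5.6° = 122.4; c'Δl = 10.97; W sinα = 12.0
Slice 4: Δl = 1.9/cos13.8° = 1.956 m; N'_4 = 171·cos13.8° = 166.1; c'Δl = 16.43; W sinα = 40.8
Slice 5: Δl = 2.3/cos25.0° = 2.538 m; N'_5 = 175·cos25.0° = 158.6; c'Δl = 21.32; W sinα = 74.0
Slice 6: Δl = 1.3/cos35.6° = 1.599 m; N'_6 = 74·cos35.6° = 60.2; c'Δl = 13.43; W sinα = 43.1
Slice 7: Δl = 2.3/cos47.8° = 3.424 m; N'_7 = 63·cos47.8° = 42.3; c'Δl = 28.76; W sinα = 46.7
Σc'Δl = 128.5 kN/m; ΣN' = 806.4 kN/m; ΣW sinα = 187.2 kN/m
Resisting = 128.5 + 806.4·tan33.1° = 128.5 + 525.7 = 654.2 kN/m
FS = 654.2 / 187.2 = 3.495

FS = 3.50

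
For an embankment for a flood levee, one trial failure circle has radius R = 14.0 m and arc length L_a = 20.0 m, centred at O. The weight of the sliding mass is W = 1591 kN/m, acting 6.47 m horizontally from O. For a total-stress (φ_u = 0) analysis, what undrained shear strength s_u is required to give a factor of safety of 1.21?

s_u = 44.5 kPa

FS = s_u·L_a·R / (W·d), so s_u = FS·W·d / (L_a·R).
s_u = 1.21·1591·6.47 / (20.00·14.0) = 12455.5 / 280.00 = 44.48 kPa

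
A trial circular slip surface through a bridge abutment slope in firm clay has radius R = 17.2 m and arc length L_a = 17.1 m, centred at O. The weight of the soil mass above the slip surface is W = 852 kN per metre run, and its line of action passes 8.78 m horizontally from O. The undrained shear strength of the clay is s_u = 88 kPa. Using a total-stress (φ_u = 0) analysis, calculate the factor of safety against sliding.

Taking moments about the centre O, the resisting moment is provided by the undrained shear strength acting along the arc:
M_R = s_u·L_a·R = 88·17.10·17.2 = 25882.6 kN·m/m
M_D = W·d = 852·8.78 = 7480.6 kN·m/m
FS = M_R / M_D = 25882.6 / 7480.6 = 3.460

FS = 3.46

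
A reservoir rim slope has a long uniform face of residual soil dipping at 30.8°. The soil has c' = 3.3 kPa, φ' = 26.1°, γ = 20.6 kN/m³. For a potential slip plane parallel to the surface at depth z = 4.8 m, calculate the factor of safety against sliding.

FS = 0.90

For an infinite slope with a slip plane parallel to the surface (no pore pressure): FS = [c' + γz cos²β tanφ'] / [γz sinβ cosβ].
γz = 20.6·4.8 = 98.88 kN/m²
Numerator = 3.3 + 98.88·cos²30.8°·tan26.1° = 3.3 + 98.88·0.7378·0.4899 = 39.040 kPa
Denominator = 98.88·sin30.8°·cos30.8° = 98.88·0.5120·0.8590 = 43.490 kPa
FS = 39.040 / 43.490 = 0.898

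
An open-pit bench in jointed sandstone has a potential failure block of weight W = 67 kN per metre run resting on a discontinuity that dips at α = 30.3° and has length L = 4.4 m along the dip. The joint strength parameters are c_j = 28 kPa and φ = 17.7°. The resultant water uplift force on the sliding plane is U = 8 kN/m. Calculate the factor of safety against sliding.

Resolving the block weight along and normal to the plane and applying the Mohr–Coulomb strength on the joint:
N' = W cosα − U = 67·cos30.3° − 8 = 49.8 kN/m
Driving force T = W sinα = 67·sin30.3° = 33.8 kN/m
Resisting force R = c_j·L + N'·tanφ = 28·4.4 + 49.8·tan17.7° = 123.2 + 15.9 = 139.1 kN/m
FS = R / T = 139.1 / 33.8 = 4.115

FS = 4.12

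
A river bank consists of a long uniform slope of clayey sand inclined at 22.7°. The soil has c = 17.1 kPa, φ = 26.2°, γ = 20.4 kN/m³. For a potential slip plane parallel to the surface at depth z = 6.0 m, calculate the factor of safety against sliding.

For an infinite slope with a slip plane parallel to the surface (no pore pressure): FS = [c + γz cos²β tanφ] / [γz sinβ cosβ].
γz = 20.4·6.0 = 122.40 kN/m²
Numerator = 17.1 + 122.40·cos²22.7°·tan26.2° = 17.1 + 122.40·0.8511·0.4921 = 68.359 kPa
Denominator = 122.40·sin22.7°·cos22.7° = 122.40·0.3859·0.9225 = 43.576 kPa
FS = 68.359 / 43.576 = 1.569

FS = 1.57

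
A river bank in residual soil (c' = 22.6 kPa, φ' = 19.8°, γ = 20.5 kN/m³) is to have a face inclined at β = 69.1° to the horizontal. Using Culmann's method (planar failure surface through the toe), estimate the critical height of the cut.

H_c = 11.14 m

Culmann's analysis gives the critical failure plane at α_cr = (β + φ')/2 = (69.1 + 19.8)/2 = 44.4°, and the critical height
H_c = (4c'/γ) · sinβ cosφ' / [1 − cos(β − φ')]
    = (4·22.6/20.5) · sin69.1°·cos19.8° / [1 − cos(49.3°)]
    = 4.410 · 0.9342·0.9409 / [1 − 0.6521]
    = 4.410 · 0.8790 / 0.3479
    = 11.14 m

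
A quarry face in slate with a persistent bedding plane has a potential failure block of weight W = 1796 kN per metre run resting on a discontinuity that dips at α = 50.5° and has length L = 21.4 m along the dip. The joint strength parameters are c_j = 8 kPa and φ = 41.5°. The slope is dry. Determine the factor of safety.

FS = 0.85

Resolving the block weight along and normal to the plane and applying the Mohr–Coulomb strength on the joint:
N' = W cosα = 1796·cos50.5° = 1142.4 kN/m
Driving force T = W sinα = 1796·sin50.5° = 1385.8 kN/m
Resisting force R = c_j·L + N'·tanφ = 8·21.4 + 1142.4·tan41.5° = 171.2 + 1010.7 = 1181.9 kN/m
FS = R / T = 1181.9 / 1385.8 = 0.853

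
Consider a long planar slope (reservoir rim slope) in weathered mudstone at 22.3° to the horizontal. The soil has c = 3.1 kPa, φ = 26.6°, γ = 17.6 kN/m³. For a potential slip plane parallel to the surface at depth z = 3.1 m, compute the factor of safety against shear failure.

FS = 1.38

For an infinite slope with a slip plane parallel to the surface (no pore pressure): FS = [c + γz cos²β tanφ] / [γz sinβ cosβ].
γz = 17.6·3.1 = 54.56 kN/m²
Numerator = 3.1 + 54.56·cos²22.3°·tan26.6° = 3.1 + 54.56·0.8560·0.5008 = 26.488 kPa
Denominator = 54.56·sin22.3°·cos22.3° = 54.56·0.3795·0.9252 = 19.155 kPa
FS = 26.488 / 19.155 = 1.383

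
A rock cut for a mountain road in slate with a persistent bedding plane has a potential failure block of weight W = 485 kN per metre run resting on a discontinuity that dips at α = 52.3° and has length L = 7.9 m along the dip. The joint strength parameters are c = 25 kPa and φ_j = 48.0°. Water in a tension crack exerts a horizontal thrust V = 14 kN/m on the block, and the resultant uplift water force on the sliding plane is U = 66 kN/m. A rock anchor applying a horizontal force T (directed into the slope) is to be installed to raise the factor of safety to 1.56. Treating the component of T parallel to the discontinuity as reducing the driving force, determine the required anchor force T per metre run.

T = 93 kN/m

Resolving forces along and normal to the sliding plane, with the horizontal anchor force T adding T·sinα to the effective normal force and T·cosα acting up the plane against the driving force:
FS = [cL + (W cosα − U − V sinα + T sinα) tanφ_j] / [W sinα + V cosα − T cosα]
Without the anchor: N' = 219.5 kN/m, driving T_d = 392.3 kN/m, resisting R = 25·7.9 + 219.5·tan48.0° = 441.3 kN/m, FS = 1.12.
Setting FS = 1.56 and solving for T:
1.56·(392.3 − T cos52.3°) = 441.3 + T sin52.3°·tan48.0°
T·(sin52.3°·tan48.0° + 1.56·cos52.3°) = 1.56·392.3 − 441.3
T·(0.7912·1.1106 + 1.56·0.6115) = 612.0 − 441.3 = 170.7
T·1.8327 = 170.7
T = 93.1 kN/m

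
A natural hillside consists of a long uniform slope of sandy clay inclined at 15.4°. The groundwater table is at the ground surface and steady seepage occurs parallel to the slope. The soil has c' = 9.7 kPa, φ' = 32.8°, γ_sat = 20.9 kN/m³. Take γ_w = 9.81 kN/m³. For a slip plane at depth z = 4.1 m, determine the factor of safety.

FS = 1.68

With seepage parallel to the slope and the water table at the surface, the effective normal stress on the slip plane uses the buoyant unit weight γ' = γ_sat − γ_w while the driving shear stress uses γ_sat:
FS = [c' + γ' z cos²β tanφ'] / [γ_sat z sinβ cosβ]
γ' = 20.9 − 9.81 = 11.09 kN/m³
Numerator = 9.7 + 11.09·4.1·cos²15.4°·tan32.8° = 9.7 + 11.09·4.1·0.9295·0.6445 = 36.936 kPa
Denominator = 20.9·4.1·sin15.4°·cos15.4° = 20.9·4.1·0.2656·0.9641 = 21.938 kPa
FS = 36.936 / 21.938 = 1.684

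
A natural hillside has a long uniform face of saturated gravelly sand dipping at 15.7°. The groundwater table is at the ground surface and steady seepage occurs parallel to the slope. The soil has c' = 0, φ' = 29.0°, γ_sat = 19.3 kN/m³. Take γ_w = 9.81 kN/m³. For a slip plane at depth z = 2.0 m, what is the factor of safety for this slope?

FS = 0.97

With seepage parallel to the slope and the water table at the surface, the effective normal stress on the slip plane uses the buoyant unit weight γ' = γ_sat − γ_w while the driving shear stress uses γ_sat:
FS = [c' + γ' z cos²β tanφ'] / [γ_sat z sinβ cosβ]
(For c' = 0 this reduces to FS = (γ'/γ_sat)·tanφ'/tanβ.)
γ' = 19.3 − 9.81 = 9.49 kN/m³
Numerator = 0.0 + 9.49·2.0·cos²15.7°·tan29.0° = 0.0 + 9.49·2.0·0.9268·0.5543 = 9.750 kPa
Denominator = 19.3·2.0·sin15.7°·cos15.7° = 19.3·2.0·0.2706·0.9627 = 10.055 kPa
FS = 9.750 / 10.055 = 0.970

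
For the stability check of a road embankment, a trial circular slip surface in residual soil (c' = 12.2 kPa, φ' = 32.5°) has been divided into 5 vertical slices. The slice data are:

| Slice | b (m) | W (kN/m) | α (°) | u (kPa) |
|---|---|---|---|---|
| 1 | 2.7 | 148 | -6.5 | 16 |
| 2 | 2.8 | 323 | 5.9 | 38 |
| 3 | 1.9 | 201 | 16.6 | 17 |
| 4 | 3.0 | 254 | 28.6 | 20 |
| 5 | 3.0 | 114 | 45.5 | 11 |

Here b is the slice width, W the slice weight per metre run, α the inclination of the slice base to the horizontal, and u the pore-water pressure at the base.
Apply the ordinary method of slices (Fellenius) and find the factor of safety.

FS = 2.20

Ordinary method of slices: FS = Σ[c'·Δl_i + (W_i cosα_i − u_i·Δl_i)·tanφ'] / Σ W_i sinα_i, with Δl_i = b_i / cosα_i.
Slice 1: Δl = 2.7/cos(-6.5°) = 2.717 m; N'_1 = 148·cos(-6.5°) − 16·2.717 = 103.6; c'Δl = 33.15; W sinα = -16.8
Slice 2: Δl = 2.8/cos5.9° = 2.815 m; N'_2 = 323·cos5.9° − 38·2.815 = 214.3; c'Δl = 34.34; W sinα = 33.2
Slice 3: Δl = 1.9/cos16.6° = 1.983 m; N'_3 = 201·cos16.6° − 17·1.983 = 158.9; c'Δl = 24.19; W sinα = 57.4
Slice 4: Δl = 3.0/cos28.6° = 3.417 m; N'_4 = 254·cos28.6° − 20·3.417 = 154.7; c'Δl = 41.69; W sinα = 121.6
Slice 5: Δl = 3.0/cos45.5° = 4.280 m; N'_5 = 114·cos45.5° − 11·4.280 = 32.8; c'Δl = 52.22; W sinα = 81.3
Σc'Δl = 185.6 kN/m; ΣN' = 664.3 kN/m; ΣW sinα = 276.8 kN/m
Resisting = 185.6 + 664.3·tan32.5° = 185.6 + 423.2 = 608.8 kN/m
FS = 608.8 / 276.8 = 2.200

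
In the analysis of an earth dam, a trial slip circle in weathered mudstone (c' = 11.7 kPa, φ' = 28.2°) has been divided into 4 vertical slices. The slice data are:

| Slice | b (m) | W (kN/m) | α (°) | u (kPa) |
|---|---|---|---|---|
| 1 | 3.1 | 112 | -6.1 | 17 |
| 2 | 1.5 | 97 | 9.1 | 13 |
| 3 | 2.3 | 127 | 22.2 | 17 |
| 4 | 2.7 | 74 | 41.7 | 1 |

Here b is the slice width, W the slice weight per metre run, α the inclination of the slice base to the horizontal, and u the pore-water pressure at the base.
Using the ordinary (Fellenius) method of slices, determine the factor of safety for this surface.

FS = 2.64

Ordinary method of slices: FS = Σ[c'·Δl_i + (W_i cosα_i − u_i·Δl_i)·tanφ'] / Σ W_i sinα_i, with Δl_i = b_i / cosα_i.
Slice 1: Δl = 3.1/cos(-6.1°) = 3.118 m; N'_1 = 112·cos(-6.1°) − 17·3.118 = 58.4; c'Δl = 36.48; W sinα = -11.9
Slice 2: Δl = 1.5/cos9.1° = 1.519 m; N'_2 = 97·cos9.1° − 13·1.519 = 76.0; c'Δl = 17.77; W sinα = 15.3
Slice 3: Δl = 2.3/cos22.2° = 2.484 m; N'_3 = 127·cos22.2° − 17·2.484 = 75.4; c'Δl = 29.06; W sinα = 48.0
Slice 4: Δl = 2.7/cos41.7° = 3.616 m; N'_4 = 74·cos41.7° − 1·3.616 = 51.6; c'Δl = 42.31; W sinα = 49.2
Σc'Δl = 125.6 kN/m; ΣN' = 261.4 kN/m; ΣW sinα = 100.7 kN/m
Resisting = 125.6 + 261.4·tan28.2° = 125.6 + 140.2 = 265.8 kN/m
FS = 265.8 / 100.7 = 2.641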